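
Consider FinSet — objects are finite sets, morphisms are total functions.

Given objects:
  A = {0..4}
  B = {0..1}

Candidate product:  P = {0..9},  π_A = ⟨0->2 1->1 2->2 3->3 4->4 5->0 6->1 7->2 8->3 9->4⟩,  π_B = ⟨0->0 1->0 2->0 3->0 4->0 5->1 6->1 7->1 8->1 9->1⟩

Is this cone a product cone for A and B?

|A|·|B| = 5·2 = 10;  |P| = 10
Check the pairing map k ↦ (π_A(k), π_B(k)):
  0 -> (2,0)
  1 -> (1,0)
  2 -> (2,0)  ✗ repeats pair of k=0
  3 -> (3,0)
  4 -> (4,0)
  5 -> (0,1)
  6 -> (1,1)
  7 -> (2,1)
  8 -> (3,1)
  9 -> (4,1)
distinct pairs in image: 9 / 10 needed
  → (2,0) hit at k=0 and k=2

Answer: NOT A VALID PRODUCT — duplicate pair at indices 2,0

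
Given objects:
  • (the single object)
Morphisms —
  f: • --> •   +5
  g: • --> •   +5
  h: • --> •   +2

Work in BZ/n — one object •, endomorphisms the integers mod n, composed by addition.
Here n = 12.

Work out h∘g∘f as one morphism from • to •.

Answer: +0

Derivation:
  0 +5≡5 +5≡10 +2≡0  (mod 12)
⟦path⟧: +0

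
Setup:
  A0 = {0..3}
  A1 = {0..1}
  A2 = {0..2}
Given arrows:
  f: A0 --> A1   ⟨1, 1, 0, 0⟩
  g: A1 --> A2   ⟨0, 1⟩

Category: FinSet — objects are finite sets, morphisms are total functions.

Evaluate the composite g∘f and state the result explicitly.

  0 f-->1 g-->1
  1 f-->1 g-->1
  2 f-->0 g-->0
  3 f-->0 g-->0
result: ⟨1, 1, 0, 0⟩

Answer: ⟨1, 1, 0, 0⟩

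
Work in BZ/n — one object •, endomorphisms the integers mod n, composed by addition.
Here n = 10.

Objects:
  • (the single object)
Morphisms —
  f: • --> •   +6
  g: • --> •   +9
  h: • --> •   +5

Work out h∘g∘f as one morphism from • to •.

  0 +6≡6 +9≡5 +5≡0  (mod 10)
⟦path⟧: +0

Answer: +0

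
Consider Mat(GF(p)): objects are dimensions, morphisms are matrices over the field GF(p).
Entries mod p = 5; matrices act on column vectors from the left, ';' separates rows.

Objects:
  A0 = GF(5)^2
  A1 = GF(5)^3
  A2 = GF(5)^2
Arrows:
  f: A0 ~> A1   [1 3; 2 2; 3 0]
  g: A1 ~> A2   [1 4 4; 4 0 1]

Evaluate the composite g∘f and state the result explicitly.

  e0=[1,0] f~>[1,2,3] g~>[1,2]
  e1=[0,1] f~>[3,2,0] g~>[1,2]
⟦path⟧: [1 1; 2 2]

Answer: [1 1; 2 2]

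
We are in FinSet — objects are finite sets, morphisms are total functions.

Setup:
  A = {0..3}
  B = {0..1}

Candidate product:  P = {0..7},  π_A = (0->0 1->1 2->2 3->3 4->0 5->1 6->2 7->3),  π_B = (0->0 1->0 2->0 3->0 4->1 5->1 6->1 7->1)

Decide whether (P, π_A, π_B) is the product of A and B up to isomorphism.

Answer: VALID PRODUCT

Derivation:
|A|·|B| = 4·2 = 8;  |P| = 8
Check the pairing map k ↦ (π_A(k), π_B(k)):
  0 -> (0,0)
  1 -> (1,0)
  2 -> (2,0)
  3 -> (3,0)
  4 -> (0,1)
  5 -> (1,1)
  6 -> (2,1)
  7 -> (3,1)
distinct pairs in image: 8 / 8 needed
  → bijection onto A×B; projections well-typed.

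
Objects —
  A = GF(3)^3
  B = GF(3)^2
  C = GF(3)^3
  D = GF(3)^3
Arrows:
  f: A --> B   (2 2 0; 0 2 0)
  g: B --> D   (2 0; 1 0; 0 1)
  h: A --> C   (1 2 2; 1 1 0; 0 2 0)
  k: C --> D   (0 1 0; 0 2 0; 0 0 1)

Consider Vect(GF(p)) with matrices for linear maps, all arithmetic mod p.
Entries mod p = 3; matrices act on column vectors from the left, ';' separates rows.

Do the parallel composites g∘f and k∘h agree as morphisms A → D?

1) trace f;g:
  e0=[1,0,0] f-->[2,0] g-->[1,2,0]
  e1=[0,1,0] f-->[2,2] g-->[1,2,2]
  e2=[0,0,1] f-->[0,0] g-->[0,0,0]
  ⟦path⟧₁ = (1 1 0; 2 2 0; 0 2 0)
2) trace h;k:
  e0=[1,0,0] h-->[1,1,0] k-->[1,2,0]
  e1=[0,1,0] h-->[2,1,2] k-->[1,2,2]
  e2=[0,0,1] h-->[2,0,0] k-->[0,0,0]
  ⟦path⟧₂ = (1 1 0; 2 2 0; 0 2 0)
Equal? YES — commutes

Answer: COMMUTES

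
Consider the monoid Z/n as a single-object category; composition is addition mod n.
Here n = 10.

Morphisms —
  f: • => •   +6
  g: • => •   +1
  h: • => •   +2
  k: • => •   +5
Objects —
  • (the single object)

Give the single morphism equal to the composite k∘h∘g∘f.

Answer: +4

Trace:
  0 +6≡6 +1≡7 +2≡9 +5≡4  (mod 10)
composite: +4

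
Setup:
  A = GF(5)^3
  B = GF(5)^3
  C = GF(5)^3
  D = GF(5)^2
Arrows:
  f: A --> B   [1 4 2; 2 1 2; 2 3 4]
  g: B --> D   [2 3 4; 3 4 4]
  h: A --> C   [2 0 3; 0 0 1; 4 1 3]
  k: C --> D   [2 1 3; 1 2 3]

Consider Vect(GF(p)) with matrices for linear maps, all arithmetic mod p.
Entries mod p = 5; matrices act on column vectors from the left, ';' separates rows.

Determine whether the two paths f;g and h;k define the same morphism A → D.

Answer: DOES NOT COMMUTE

Derivation:
1) trace f;g:
  e0=(1,0,0) f-->(1,2,2) g-->(1,4)
  e1=(0,1,0) f-->(4,1,3) g-->(3,3)
  e2=(0,0,1) f-->(2,2,4) g-->(1,0)
  result₁ = [1 3 1; 4 3 0]
2) trace h;k:
  e0=(1,0,0) h-->(2,0,4) k-->(1,4)
  e1=(0,1,0) h-->(0,0,1) k-->(3,3)
  e2=(0,0,1) h-->(3,1,3) k-->(1,4)
  result₂ = [1 3 1; 4 3 4]
Equal? NO — does not commute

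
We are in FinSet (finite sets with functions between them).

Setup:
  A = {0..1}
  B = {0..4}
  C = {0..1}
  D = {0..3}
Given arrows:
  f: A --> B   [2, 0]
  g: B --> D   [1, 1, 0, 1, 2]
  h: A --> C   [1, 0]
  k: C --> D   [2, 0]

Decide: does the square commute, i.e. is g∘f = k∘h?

Along f;g (path 1):
  0 f-->2 g-->0
  1 f-->0 g-->1
  composite₁ = [0, 1]
Along h;k (path 2):
  0 h-->1 k-->0
  1 h-->0 k-->2
  composite₂ = [0, 2]
Equal? NO — does not commute

Answer: DOES NOT COMMUTE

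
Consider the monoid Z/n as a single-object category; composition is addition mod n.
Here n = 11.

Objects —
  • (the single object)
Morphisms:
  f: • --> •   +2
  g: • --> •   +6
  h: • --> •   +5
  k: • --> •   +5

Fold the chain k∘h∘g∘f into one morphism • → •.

Answer: +7

Work:
  0 +2≡2 +6≡8 +5≡2 +5≡7  (mod 11)
⟦path⟧: +7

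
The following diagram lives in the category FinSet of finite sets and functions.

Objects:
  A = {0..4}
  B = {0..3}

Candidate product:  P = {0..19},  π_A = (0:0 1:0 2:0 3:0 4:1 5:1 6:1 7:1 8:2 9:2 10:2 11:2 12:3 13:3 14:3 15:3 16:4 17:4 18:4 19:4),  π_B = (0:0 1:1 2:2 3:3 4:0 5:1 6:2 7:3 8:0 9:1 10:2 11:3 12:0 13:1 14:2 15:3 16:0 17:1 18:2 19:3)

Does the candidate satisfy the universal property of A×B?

|A|·|B| = 5·4 = 20;  |P| = 20
Check the pairing map k ↦ (π_A(k), π_B(k)):
  0 : (0,0)
  1 : (0,1)
  2 : (0,2)
  3 : (0,3)
  4 : (1,0)
  5 : (1,1)
  6 : (1,2)
  7 : (1,3)
  8 : (2,0)
  9 : (2,1)
  10 : (2,2)
  11 : (2,3)
  12 : (3,0)
  13 : (3,1)
  14 : (3,2)
  15 : (3,3)
  16 : (4,0)
  17 : (4,1)
  18 : (4,2)
  19 : (4,3)
distinct pairs in image: 20 / 20 needed
  → bijection onto A×B; projections well-typed.

Answer: VALID PRODUCT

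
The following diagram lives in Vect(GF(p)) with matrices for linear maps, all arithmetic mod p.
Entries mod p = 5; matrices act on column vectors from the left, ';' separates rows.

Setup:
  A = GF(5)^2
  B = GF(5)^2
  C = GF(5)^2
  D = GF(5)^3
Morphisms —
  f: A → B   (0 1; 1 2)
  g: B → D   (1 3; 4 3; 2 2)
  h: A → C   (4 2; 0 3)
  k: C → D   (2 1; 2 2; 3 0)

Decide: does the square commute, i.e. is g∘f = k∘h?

Answer: COMMUTES

Derivation:
Along f;g (path 1):
  e0=⟨1,0⟩ f→⟨0,1⟩ g→⟨3,3,2⟩
  e1=⟨0,1⟩ f→⟨1,2⟩ g→⟨2,0,1⟩
  result₁ = (3 2; 3 0; 2 1)
Along h;k (path 2):
  e0=⟨1,0⟩ h→⟨4,0⟩ k→⟨3,3,2⟩
  e1=⟨0,1⟩ h→⟨2,3⟩ k→⟨2,0,1⟩
  result₂ = (3 2; 3 0; 2 1)
Equal? same morphism ✓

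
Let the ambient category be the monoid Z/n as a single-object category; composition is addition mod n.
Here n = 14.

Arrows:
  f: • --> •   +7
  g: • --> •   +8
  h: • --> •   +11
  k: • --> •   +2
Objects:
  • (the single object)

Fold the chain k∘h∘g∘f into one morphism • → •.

  0 +7≡7 +8≡1 +11≡12 +2≡0  (mod 14)
composite: +0

Answer: +0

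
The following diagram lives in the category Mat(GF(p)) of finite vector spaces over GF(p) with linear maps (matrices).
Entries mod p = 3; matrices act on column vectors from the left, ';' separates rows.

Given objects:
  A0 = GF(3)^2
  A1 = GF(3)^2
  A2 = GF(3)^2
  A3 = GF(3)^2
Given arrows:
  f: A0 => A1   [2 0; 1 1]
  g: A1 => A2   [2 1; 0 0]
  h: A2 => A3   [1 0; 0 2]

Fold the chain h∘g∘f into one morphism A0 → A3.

Answer: [2 1; 0 0]

Trace:
  e0=⟨1,0⟩ f=>⟨2,1⟩ g=>⟨2,0⟩ h=>⟨2,0⟩
  e1=⟨0,1⟩ f=>⟨0,1⟩ g=>⟨1,0⟩ h=>⟨1,0⟩
composite: [2 1; 0 0]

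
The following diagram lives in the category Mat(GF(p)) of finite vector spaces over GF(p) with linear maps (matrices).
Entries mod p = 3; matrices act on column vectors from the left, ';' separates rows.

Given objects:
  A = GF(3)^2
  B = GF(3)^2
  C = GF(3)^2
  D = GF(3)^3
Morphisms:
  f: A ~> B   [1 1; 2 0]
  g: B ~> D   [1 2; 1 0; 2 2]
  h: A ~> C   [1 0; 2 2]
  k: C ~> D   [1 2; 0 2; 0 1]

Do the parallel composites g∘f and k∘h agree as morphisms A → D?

Answer: DOES NOT COMMUTE

Work:
1) trace f;g:
  e0=(1,0) f~>(1,2) g~>(2,1,0)
  e1=(0,1) f~>(1,0) g~>(1,1,2)
  result₁ = [2 1; 1 1; 0 2]
2) trace h;k:
  e0=(1,0) h~>(1,2) k~>(2,1,2)
  e1=(0,1) h~>(0,2) k~>(1,1,2)
  result₂ = [2 1; 1 1; 2 2]
Equal? differ; not commutative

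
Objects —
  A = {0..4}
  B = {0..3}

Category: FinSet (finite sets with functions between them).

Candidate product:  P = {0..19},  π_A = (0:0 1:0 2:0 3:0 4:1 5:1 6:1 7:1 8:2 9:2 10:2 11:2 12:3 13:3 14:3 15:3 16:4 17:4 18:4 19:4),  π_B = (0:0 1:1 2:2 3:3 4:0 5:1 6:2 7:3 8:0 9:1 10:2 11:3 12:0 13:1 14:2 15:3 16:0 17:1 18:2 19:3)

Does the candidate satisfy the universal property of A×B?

|A|·|B| = 5·4 = 20;  |P| = 20
Check the pairing map k ↦ (π_A(k), π_B(k)):
  0 : (0,0)
  1 : (0,1)
  2 : (0,2)
  3 : (0,3)
  4 : (1,0)
  5 : (1,1)
  6 : (1,2)
  7 : (1,3)
  8 : (2,0)
  9 : (2,1)
  10 : (2,2)
  11 : (2,3)
  12 : (3,0)
  13 : (3,1)
  14 : (3,2)
  15 : (3,3)
  16 : (4,0)
  17 : (4,1)
  18 : (4,2)
  19 : (4,3)
distinct pairs in image: 20 / 20 needed
  → bijection onto A×B; projections well-typed.

Answer: VALID PRODUCT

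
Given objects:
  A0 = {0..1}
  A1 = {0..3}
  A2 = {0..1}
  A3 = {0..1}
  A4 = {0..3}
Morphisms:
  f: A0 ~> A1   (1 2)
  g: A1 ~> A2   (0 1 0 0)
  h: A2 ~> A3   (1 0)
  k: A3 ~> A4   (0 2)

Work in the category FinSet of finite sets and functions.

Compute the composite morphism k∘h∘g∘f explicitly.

  0 f~>1 g~>1 h~>0 k~>0
  1 f~>2 g~>0 h~>1 k~>2
⟦path⟧: (0 2)

Answer: (0 2)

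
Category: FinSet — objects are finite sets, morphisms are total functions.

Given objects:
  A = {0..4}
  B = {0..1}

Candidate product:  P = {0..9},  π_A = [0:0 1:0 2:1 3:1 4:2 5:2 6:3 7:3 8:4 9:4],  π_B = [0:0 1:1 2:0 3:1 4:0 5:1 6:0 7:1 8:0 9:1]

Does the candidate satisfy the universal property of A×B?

|A|·|B| = 5·2 = 10;  |P| = 10
Check the pairing map k ↦ (π_A(k), π_B(k)):
  0 : (0,0)
  1 : (0,1)
  2 : (1,0)
  3 : (1,1)
  4 : (2,0)
  5 : (2,1)
  6 : (3,0)
  7 : (3,1)
  8 : (4,0)
  9 : (4,1)
distinct pairs in image: 10 / 10 needed
  → bijection onto A×B; projections well-typed.

Answer: VALID PRODUCT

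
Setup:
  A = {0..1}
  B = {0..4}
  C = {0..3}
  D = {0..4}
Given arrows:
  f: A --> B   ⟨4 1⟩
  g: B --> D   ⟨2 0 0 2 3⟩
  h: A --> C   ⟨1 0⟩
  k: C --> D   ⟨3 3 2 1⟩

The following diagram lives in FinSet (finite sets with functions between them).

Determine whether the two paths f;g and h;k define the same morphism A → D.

Answer: DOES NOT COMMUTE

Work:
1) trace f;g:
  0 f-->4 g-->3
  1 f-->1 g-->0
  ⟦path⟧₁ = ⟨3 0⟩
2) trace h;k:
  0 h-->1 k-->3
  1 h-->0 k-->3
  ⟦path⟧₂ = ⟨3 3⟩
Equal? differ; not commutative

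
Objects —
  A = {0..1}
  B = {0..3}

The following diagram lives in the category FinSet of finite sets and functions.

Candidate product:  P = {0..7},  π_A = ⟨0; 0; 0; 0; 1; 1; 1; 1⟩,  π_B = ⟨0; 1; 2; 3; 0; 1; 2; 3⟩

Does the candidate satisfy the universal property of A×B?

Answer: VALID PRODUCT

Trace:
|A|·|B| = 2·4 = 8;  |P| = 8
Check the pairing map k ↦ (π_A(k), π_B(k)):
  0 : (0,0)
  1 : (0,1)
  2 : (0,2)
  3 : (0,3)
  4 : (1,0)
  5 : (1,1)
  6 : (1,2)
  7 : (1,3)
distinct pairs in image: 8 / 8 needed
  → bijection onto A×B; projections well-typed.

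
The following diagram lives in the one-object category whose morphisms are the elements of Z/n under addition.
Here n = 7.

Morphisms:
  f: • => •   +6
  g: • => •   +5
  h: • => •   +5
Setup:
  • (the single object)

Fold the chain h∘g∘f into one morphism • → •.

Answer: +2

Work:
  0 +6≡6 +5≡4 +5≡2  (mod 7)
⟦path⟧: +2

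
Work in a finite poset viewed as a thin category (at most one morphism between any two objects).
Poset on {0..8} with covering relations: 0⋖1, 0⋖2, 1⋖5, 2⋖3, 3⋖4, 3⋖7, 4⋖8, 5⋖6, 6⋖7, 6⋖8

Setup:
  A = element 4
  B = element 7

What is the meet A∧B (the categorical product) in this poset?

Lower bounds of A=4 and B=7: {0,2,3}
  0 ≤ 3
  2 ≤ 3
  3 ≤ 3
glb = 3

Answer: A∧B = 3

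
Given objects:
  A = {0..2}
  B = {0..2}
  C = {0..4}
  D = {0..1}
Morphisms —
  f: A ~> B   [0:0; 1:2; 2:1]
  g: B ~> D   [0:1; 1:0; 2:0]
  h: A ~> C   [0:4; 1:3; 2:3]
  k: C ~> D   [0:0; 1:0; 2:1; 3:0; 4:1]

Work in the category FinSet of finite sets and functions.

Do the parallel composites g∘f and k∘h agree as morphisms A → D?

Answer: COMMUTES

Trace:
1) trace f;g:
  0 f~>0 g~>1
  1 f~>2 g~>0
  2 f~>1 g~>0
  result₁ = [0:1; 1:0; 2:0]
2) trace h;k:
  0 h~>4 k~>1
  1 h~>3 k~>0
  2 h~>3 k~>0
  result₂ = [0:1; 1:0; 2:0]
Equal? same morphism ✓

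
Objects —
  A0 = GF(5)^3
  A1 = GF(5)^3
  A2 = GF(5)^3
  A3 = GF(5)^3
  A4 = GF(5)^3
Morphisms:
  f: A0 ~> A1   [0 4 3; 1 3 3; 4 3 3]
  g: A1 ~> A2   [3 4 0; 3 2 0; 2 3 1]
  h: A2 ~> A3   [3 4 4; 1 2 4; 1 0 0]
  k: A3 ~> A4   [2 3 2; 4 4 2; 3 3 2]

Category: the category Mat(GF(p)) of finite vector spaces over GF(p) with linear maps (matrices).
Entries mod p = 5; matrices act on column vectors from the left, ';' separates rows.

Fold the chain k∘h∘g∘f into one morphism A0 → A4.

  e0=[1,0,0] f~>[0,1,4] g~>[4,2,2] h~>[3,1,4] k~>[2,4,0]
  e1=[0,1,0] f~>[4,3,3] g~>[4,3,0] h~>[4,0,4] k~>[1,4,0]
  e2=[0,0,1] f~>[3,3,3] g~>[1,0,3] h~>[0,3,1] k~>[1,4,1]
⟦path⟧: [2 1 1; 4 4 4; 0 0 1]

Answer: [2 1 1; 4 4 4; 0 0 1]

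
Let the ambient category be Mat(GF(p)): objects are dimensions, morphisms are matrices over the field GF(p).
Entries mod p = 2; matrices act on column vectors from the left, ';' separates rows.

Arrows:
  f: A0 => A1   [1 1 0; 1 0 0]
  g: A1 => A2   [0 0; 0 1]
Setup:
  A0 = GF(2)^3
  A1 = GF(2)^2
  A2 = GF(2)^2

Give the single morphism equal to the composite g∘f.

Answer: [0 0 0; 1 0 0]

Work:
  e0=(1,0,0) f=>(1,1) g=>(0,1)
  e1=(0,1,0) f=>(1,0) g=>(0,0)
  e2=(0,0,1) f=>(0,0) g=>(0,0)
composite: [0 0 0; 1 0 0]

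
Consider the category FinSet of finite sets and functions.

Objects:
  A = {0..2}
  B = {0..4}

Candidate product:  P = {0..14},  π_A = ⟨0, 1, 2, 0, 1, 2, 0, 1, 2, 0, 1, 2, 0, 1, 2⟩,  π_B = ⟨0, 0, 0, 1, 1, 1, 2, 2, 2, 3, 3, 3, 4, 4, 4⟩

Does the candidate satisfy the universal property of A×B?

|A|·|B| = 3·5 = 15;  |P| = 15
Check the pairing map k ↦ (π_A(k), π_B(k)):
  0 -> (0,0)
  1 -> (1,0)
  2 -> (2,0)
  3 -> (0,1)
  4 -> (1,1)
  5 -> (2,1)
  6 -> (0,2)
  7 -> (1,2)
  8 -> (2,2)
  9 -> (0,3)
  10 -> (1,3)
  11 -> (2,3)
  12 -> (0,4)
  13 -> (1,4)
  14 -> (2,4)
distinct pairs in image: 15 / 15 needed
  → bijection onto A×B; projections well-typed.

Answer: VALID PRODUCT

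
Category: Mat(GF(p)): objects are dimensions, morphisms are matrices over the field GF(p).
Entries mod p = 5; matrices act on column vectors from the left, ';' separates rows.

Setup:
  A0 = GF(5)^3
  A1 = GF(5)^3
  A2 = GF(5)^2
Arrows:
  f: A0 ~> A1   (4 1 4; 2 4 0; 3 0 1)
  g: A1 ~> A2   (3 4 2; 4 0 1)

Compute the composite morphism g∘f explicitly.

  e0=⟨1,0,0⟩ f~>⟨4,2,3⟩ g~>⟨1,4⟩
  e1=⟨0,1,0⟩ f~>⟨1,4,0⟩ g~>⟨4,4⟩
  e2=⟨0,0,1⟩ f~>⟨4,0,1⟩ g~>⟨4,2⟩
result: (1 4 4; 4 4 2)

Answer: (1 4 4; 4 4 2)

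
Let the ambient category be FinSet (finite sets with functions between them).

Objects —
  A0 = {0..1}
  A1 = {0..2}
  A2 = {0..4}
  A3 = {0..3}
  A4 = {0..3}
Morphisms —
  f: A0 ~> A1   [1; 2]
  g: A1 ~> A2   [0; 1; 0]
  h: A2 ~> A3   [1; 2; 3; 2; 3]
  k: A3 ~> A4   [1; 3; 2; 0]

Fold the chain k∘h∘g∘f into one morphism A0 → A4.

Answer: [2; 3]

Work:
  0 f~>1 g~>1 h~>2 k~>2
  1 f~>2 g~>0 h~>1 k~>3
result: [2; 3]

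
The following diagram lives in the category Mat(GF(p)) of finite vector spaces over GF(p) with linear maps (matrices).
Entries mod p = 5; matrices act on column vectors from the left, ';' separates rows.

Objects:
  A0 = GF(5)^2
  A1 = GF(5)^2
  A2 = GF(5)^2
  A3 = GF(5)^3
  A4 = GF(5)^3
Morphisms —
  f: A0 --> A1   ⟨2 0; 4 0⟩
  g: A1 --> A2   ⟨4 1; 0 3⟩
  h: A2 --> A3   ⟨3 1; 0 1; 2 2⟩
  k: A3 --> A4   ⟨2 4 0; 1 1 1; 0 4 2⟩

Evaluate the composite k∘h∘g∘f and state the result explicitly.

Answer: ⟨4 0; 3 0; 4 0⟩

Derivation:
  e0=[1,0] f-->[2,4] g-->[2,2] h-->[3,2,3] k-->[4,3,4]
  e1=[0,1] f-->[0,0] g-->[0,0] h-->[0,0,0] k-->[0,0,0]
composite: ⟨4 0; 3 0; 4 0⟩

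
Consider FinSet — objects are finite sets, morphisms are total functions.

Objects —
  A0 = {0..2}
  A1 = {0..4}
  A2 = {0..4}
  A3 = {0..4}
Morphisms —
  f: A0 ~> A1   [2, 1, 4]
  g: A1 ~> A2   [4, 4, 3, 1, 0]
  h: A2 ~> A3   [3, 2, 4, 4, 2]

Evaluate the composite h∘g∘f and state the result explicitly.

Answer: [4, 2, 3]

Work:
  0 f~>2 g~>3 h~>4
  1 f~>1 g~>4 h~>2
  2 f~>4 g~>0 h~>3
composite: [4, 2, 3]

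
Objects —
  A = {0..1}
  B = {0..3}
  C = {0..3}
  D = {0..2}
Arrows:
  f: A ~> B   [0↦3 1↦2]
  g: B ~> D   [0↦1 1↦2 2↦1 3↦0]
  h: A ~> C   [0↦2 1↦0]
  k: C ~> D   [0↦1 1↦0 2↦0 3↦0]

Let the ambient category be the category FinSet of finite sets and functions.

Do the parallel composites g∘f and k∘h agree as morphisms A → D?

Answer: COMMUTES

Trace:
1) trace f;g:
  0 f~>3 g~>0
  1 f~>2 g~>1
  result₁ = [0↦0 1↦1]
2) trace h;k:
  0 h~>2 k~>0
  1 h~>0 k~>1
  result₂ = [0↦0 1↦1]
Equal? YES — commutes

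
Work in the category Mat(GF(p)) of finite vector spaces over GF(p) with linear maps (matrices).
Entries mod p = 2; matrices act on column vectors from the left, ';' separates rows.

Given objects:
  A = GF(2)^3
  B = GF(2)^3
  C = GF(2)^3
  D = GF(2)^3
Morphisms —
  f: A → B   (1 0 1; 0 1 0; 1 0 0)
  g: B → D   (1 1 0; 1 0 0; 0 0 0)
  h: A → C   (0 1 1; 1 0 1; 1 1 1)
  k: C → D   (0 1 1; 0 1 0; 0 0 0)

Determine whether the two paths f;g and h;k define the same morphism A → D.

1) trace f;g:
  e0=(1,0,0) f→(1,0,1) g→(1,1,0)
  e1=(0,1,0) f→(0,1,0) g→(1,0,0)
  e2=(0,0,1) f→(1,0,0) g→(1,1,0)
  ⟦path⟧₁ = (1 1 1; 1 0 1; 0 0 0)
2) trace h;k:
  e0=(1,0,0) h→(0,1,1) k→(0,1,0)
  e1=(0,1,0) h→(1,0,1) k→(1,0,0)
  e2=(0,0,1) h→(1,1,1) k→(0,1,0)
  ⟦path⟧₂ = (0 1 0; 1 0 1; 0 0 0)
Equal? distinct morphisms ✗

Answer: DOES NOT COMMUTE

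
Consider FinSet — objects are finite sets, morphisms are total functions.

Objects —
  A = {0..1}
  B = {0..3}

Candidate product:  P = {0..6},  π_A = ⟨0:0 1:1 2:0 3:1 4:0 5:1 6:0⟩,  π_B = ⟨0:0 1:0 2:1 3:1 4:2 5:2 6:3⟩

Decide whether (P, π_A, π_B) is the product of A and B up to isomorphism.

|A|·|B| = 2·4 = 8;  |P| = 7
  → cardinalities differ; no bijection possible.

Answer: NOT A VALID PRODUCT — |P|=7 ≠ |A|·|B|=8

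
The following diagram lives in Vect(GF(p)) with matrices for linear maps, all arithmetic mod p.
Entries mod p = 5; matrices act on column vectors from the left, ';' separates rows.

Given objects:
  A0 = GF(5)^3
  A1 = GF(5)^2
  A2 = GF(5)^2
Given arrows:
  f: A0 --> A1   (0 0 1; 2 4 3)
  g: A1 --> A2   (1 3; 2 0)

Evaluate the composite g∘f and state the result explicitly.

Answer: (1 2 0; 0 0 2)

Trace:
  e0=[1,0,0] f-->[0,2] g-->[1,0]
  e1=[0,1,0] f-->[0,4] g-->[2,0]
  e2=[0,0,1] f-->[1,3] g-->[0,2]
composite: (1 2 0; 0 0 2)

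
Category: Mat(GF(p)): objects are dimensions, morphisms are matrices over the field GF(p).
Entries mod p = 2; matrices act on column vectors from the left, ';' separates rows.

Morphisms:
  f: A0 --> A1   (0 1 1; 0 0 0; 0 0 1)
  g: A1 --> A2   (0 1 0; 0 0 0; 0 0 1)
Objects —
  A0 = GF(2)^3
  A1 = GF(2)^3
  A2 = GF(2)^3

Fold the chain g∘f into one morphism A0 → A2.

Answer: (0 0 0; 0 0 0; 0 0 1)

Derivation:
  e0=⟨1,0,0⟩ f-->⟨0,0,0⟩ g-->⟨0,0,0⟩
  e1=⟨0,1,0⟩ f-->⟨1,0,0⟩ g-->⟨0,0,0⟩
  e2=⟨0,0,1⟩ f-->⟨1,0,1⟩ g-->⟨0,0,1⟩
⟦path⟧: (0 0 0; 0 0 0; 0 0 1)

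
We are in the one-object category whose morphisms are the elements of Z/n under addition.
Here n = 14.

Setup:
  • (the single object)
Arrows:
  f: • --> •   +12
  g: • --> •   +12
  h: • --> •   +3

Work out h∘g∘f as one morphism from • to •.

Answer: +13

Derivation:
  0 +12≡12 +12≡10 +3≡13  (mod 14)
⟦path⟧: +13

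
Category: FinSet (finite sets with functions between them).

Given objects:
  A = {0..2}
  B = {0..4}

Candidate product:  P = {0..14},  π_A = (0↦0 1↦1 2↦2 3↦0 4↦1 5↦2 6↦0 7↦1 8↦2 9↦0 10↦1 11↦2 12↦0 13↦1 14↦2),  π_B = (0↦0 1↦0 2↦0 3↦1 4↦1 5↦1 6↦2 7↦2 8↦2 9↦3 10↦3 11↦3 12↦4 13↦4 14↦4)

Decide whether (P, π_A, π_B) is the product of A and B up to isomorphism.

Answer: VALID PRODUCT

Trace:
|A|·|B| = 3·5 = 15;  |P| = 15
Check the pairing map k ↦ (π_A(k), π_B(k)):
  0 ↦ (0,0)
  1 ↦ (1,0)
  2 ↦ (2,0)
  3 ↦ (0,1)
  4 ↦ (1,1)
  5 ↦ (2,1)
  6 ↦ (0,2)
  7 ↦ (1,2)
  8 ↦ (2,2)
  9 ↦ (0,3)
  10 ↦ (1,3)
  11 ↦ (2,3)
  12 ↦ (0,4)
  13 ↦ (1,4)
  14 ↦ (2,4)
distinct pairs in image: 15 / 15 needed
  → bijection onto A×B; projections well-typed.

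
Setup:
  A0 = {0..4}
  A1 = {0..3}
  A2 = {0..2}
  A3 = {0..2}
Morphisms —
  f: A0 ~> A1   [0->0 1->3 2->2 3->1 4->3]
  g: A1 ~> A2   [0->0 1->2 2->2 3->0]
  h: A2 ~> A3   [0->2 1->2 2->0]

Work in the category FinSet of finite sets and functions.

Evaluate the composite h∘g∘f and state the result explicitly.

Answer: [0->2 1->2 2->0 3->0 4->2]

Trace:
  0 f~>0 g~>0 h~>2
  1 f~>3 g~>0 h~>2
  2 f~>2 g~>2 h~>0
  3 f~>1 g~>2 h~>0
  4 f~>3 g~>0 h~>2
⟦path⟧: [0->2 1->2 2->0 3->0 4->2]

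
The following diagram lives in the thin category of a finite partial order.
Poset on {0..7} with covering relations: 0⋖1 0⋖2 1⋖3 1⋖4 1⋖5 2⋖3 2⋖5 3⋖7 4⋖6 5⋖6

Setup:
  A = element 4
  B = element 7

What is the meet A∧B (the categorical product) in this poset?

Answer: A∧B = 1

Trace:
Common predecessors of 4,7: {0,1}
  0 ⊑ 1
  1 ⊑ 1
glb = 1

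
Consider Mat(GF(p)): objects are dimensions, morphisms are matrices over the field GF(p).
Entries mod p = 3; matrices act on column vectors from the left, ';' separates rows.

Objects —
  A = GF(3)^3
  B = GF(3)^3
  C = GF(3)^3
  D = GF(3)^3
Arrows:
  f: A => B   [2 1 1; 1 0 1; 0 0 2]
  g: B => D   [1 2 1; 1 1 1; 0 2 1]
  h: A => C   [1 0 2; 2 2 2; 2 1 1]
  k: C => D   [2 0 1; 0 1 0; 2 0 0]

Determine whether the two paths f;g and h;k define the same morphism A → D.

Along f;g (path 1):
  e0=⟨1,0,0⟩ f=>⟨2,1,0⟩ g=>⟨1,0,2⟩
  e1=⟨0,1,0⟩ f=>⟨1,0,0⟩ g=>⟨1,1,0⟩
  e2=⟨0,0,1⟩ f=>⟨1,1,2⟩ g=>⟨2,1,1⟩
  ⟦path⟧₁ = [1 1 2; 0 1 1; 2 0 1]
Along h;k (path 2):
  e0=⟨1,0,0⟩ h=>⟨1,2,2⟩ k=>⟨1,2,2⟩
  e1=⟨0,1,0⟩ h=>⟨0,2,1⟩ k=>⟨1,2,0⟩
  e2=⟨0,0,1⟩ h=>⟨2,2,1⟩ k=>⟨2,2,1⟩
  ⟦path⟧₂ = [1 1 2; 2 2 2; 2 0 1]
Equal? differ; not commutative

Answer: DOES NOT COMMUTE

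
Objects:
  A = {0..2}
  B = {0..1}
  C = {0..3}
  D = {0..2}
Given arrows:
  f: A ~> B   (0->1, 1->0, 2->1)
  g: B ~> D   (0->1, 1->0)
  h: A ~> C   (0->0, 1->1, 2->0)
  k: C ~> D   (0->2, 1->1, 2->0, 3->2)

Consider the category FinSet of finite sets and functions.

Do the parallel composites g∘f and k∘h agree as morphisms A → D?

Answer: DOES NOT COMMUTE

Work:
1) trace f;g:
  0 f~>1 g~>0
  1 f~>0 g~>1
  2 f~>1 g~>0
  ⟦path⟧₁ = (0->0, 1->1, 2->0)
2) trace h;k:
  0 h~>0 k~>2
  1 h~>1 k~>1
  2 h~>0 k~>2
  ⟦path⟧₂ = (0->2, 1->1, 2->2)
Equal? NO — does not commute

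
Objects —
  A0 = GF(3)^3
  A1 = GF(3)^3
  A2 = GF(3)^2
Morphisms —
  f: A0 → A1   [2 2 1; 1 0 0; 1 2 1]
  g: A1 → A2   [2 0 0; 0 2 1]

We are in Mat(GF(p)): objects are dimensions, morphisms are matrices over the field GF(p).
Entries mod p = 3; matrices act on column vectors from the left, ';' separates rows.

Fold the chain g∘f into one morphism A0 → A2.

Answer: [1 1 2; 0 2 1]

Derivation:
  e0=⟨1,0,0⟩ f→⟨2,1,1⟩ g→⟨1,0⟩
  e1=⟨0,1,0⟩ f→⟨2,0,2⟩ g→⟨1,2⟩
  e2=⟨0,0,1⟩ f→⟨1,0,1⟩ g→⟨2,1⟩
composite: [1 1 2; 0 2 1]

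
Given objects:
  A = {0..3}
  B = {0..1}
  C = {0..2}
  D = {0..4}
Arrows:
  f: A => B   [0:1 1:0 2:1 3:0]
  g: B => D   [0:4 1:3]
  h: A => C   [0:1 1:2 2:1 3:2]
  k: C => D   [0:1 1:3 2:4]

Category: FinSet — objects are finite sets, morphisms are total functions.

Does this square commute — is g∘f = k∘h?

1) trace f;g:
  0 f=>1 g=>3
  1 f=>0 g=>4
  2 f=>1 g=>3
  3 f=>0 g=>4
  ⟦path⟧₁ = [0:3 1:4 2:3 3:4]
2) trace h;k:
  0 h=>1 k=>3
  1 h=>2 k=>4
  2 h=>1 k=>3
  3 h=>2 k=>4
  ⟦path⟧₂ = [0:3 1:4 2:3 3:4]
Equal? same morphism ✓

Answer: COMMUTES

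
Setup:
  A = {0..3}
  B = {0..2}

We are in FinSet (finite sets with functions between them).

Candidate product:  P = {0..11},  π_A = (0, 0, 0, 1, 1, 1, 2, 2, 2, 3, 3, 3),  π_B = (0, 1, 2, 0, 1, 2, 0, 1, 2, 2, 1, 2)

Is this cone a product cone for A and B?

Answer: NOT A VALID PRODUCT — duplicate pair at indices 11,9

Trace:
|A|·|B| = 4·3 = 12;  |P| = 12
Check the pairing map k ↦ (π_A(k), π_B(k)):
  0 -> (0,0)
  1 -> (0,1)
  2 -> (0,2)
  3 -> (1,0)
  4 -> (1,1)
  5 -> (1,2)
  6 -> (2,0)
  7 -> (2,1)
  8 -> (2,2)
  9 -> (3,2)
  10 -> (3,1)
  11 -> (3,2)  ✗ repeats pair of k=9
distinct pairs in image: 11 / 12 needed
  → (3,2) hit at k=9 and k=11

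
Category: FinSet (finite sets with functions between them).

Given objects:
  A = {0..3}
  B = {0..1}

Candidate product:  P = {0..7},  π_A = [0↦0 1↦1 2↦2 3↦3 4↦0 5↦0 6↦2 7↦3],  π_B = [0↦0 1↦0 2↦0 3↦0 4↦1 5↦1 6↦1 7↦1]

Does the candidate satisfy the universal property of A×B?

Answer: NOT A VALID PRODUCT — duplicate pair at indices 4,5

Work:
|A|·|B| = 4·2 = 8;  |P| = 8
Check the pairing map k ↦ (π_A(k), π_B(k)):
  0 ↦ (0,0)
  1 ↦ (1,0)
  2 ↦ (2,0)
  3 ↦ (3,0)
  4 ↦ (0,1)
  5 ↦ (0,1)  ✗ repeats pair of k=4
  6 ↦ (2,1)
  7 ↦ (3,1)
distinct pairs in image: 7 / 8 needed
  → (0,1) hit at k=4 and k=5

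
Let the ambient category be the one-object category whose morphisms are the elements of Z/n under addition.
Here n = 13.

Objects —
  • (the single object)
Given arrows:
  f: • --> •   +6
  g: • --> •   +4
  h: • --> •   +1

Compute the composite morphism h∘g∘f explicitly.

  0 +6≡6 +4≡10 +1≡11  (mod 13)
result: +11

Answer: +11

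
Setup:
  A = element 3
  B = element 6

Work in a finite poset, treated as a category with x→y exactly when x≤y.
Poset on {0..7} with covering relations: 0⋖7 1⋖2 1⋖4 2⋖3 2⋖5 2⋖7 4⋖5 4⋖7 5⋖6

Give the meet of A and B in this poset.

Common predecessors of 3,6: {1,2}
  1 ⊑ 2
  2 ⊑ 2
glb = 2

Answer: A∧B = 2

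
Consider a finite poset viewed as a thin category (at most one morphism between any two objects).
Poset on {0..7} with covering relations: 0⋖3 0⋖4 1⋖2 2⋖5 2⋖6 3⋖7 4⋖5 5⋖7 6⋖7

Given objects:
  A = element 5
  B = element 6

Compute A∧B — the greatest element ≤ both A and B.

Answer: A∧B = 2

Derivation:
Lower bounds of A=5 and B=6: {1,2}
  1 ⊑ 2
  2 ⊑ 2
glb = 2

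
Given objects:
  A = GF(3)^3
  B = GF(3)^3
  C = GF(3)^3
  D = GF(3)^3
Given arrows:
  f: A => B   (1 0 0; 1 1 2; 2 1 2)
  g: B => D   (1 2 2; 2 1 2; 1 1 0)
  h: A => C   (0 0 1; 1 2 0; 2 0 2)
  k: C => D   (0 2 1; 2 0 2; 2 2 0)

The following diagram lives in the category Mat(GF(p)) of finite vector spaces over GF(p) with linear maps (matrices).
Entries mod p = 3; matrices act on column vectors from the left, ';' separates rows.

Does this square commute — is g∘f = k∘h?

Answer: COMMUTES

Trace:
Path 1 = f;g:
  e0=⟨1,0,0⟩ f=>⟨1,1,2⟩ g=>⟨1,1,2⟩
  e1=⟨0,1,0⟩ f=>⟨0,1,1⟩ g=>⟨1,0,1⟩
  e2=⟨0,0,1⟩ f=>⟨0,2,2⟩ g=>⟨2,0,2⟩
  composite₁ = (1 1 2; 1 0 0; 2 1 2)
Path 2 = h;k:
  e0=⟨1,0,0⟩ h=>⟨0,1,2⟩ k=>⟨1,1,2⟩
  e1=⟨0,1,0⟩ h=>⟨0,2,0⟩ k=>⟨1,0,1⟩
  e2=⟨0,0,1⟩ h=>⟨1,0,2⟩ k=>⟨2,0,2⟩
  composite₂ = (1 1 2; 1 0 0; 2 1 2)
Equal? same morphism ✓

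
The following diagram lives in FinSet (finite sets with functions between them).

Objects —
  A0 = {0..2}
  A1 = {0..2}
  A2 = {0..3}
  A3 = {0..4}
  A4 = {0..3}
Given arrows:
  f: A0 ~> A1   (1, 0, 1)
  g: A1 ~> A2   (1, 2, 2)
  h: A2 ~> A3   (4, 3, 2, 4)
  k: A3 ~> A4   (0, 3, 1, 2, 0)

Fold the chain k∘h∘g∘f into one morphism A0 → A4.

Answer: (1, 2, 1)

Work:
  0 f~>1 g~>2 h~>2 k~>1
  1 f~>0 g~>1 h~>3 k~>2
  2 f~>1 g~>2 h~>2 k~>1
composite: (1, 2, 1)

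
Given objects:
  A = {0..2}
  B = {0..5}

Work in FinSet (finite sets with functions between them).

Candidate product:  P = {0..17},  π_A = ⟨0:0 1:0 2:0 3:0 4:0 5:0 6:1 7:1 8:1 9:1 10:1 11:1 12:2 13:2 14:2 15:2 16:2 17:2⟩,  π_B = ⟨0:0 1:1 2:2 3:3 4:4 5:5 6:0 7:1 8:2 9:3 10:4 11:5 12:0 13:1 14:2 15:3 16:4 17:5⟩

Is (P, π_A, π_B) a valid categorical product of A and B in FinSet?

Answer: VALID PRODUCT

Work:
|A|·|B| = 3·6 = 18;  |P| = 18
Check the pairing map k ↦ (π_A(k), π_B(k)):
  0 : (0,0)
  1 : (0,1)
  2 : (0,2)
  3 : (0,3)
  4 : (0,4)
  5 : (0,5)
  6 : (1,0)
  7 : (1,1)
  8 : (1,2)
  9 : (1,3)
  10 : (1,4)
  11 : (1,5)
  12 : (2,0)
  13 : (2,1)
  14 : (2,2)
  15 : (2,3)
  16 : (2,4)
  17 : (2,5)
distinct pairs in image: 18 / 18 needed
  → bijection onto A×B; projections well-typed.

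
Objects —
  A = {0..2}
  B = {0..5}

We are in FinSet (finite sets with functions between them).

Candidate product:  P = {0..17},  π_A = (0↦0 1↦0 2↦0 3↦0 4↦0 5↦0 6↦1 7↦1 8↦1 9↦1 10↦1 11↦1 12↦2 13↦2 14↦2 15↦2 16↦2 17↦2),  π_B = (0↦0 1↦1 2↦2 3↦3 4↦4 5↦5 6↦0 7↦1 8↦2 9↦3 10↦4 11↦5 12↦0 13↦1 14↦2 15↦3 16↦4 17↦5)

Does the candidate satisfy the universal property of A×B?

|A|·|B| = 3·6 = 18;  |P| = 18
Check the pairing map k ↦ (π_A(k), π_B(k)):
  0 ↦ (0,0)
  1 ↦ (0,1)
  2 ↦ (0,2)
  3 ↦ (0,3)
  4 ↦ (0,4)
  5 ↦ (0,5)
  6 ↦ (1,0)
  7 ↦ (1,1)
  8 ↦ (1,2)
  9 ↦ (1,3)
  10 ↦ (1,4)
  11 ↦ (1,5)
  12 ↦ (2,0)
  13 ↦ (2,1)
  14 ↦ (2,2)
  15 ↦ (2,3)
  16 ↦ (2,4)
  17 ↦ (2,5)
distinct pairs in image: 18 / 18 needed
  → bijection onto A×B; projections well-typed.

Answer: VALID PRODUCT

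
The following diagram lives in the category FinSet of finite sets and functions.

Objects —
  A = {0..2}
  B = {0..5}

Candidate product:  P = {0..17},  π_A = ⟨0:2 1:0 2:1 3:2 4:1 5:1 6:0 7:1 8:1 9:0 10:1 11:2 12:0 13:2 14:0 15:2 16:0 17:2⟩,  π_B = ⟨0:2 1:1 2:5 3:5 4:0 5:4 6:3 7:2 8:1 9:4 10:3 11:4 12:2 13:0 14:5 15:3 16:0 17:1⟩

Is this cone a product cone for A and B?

Answer: VALID PRODUCT

Trace:
|A|·|B| = 3·6 = 18;  |P| = 18
Check the pairing map k ↦ (π_A(k), π_B(k)):
  0 : (2,2)
  1 : (0,1)
  2 : (1,5)
  3 : (2,5)
  4 : (1,0)
  5 : (1,4)
  6 : (0,3)
  7 : (1,2)
  8 : (1,1)
  9 : (0,4)
  10 : (1,3)
  11 : (2,4)
  12 : (0,2)
  13 : (2,0)
  14 : (0,5)
  15 : (2,3)
  16 : (0,0)
  17 : (2,1)
distinct pairs in image: 18 / 18 needed
  → bijection onto A×B; projections well-typed.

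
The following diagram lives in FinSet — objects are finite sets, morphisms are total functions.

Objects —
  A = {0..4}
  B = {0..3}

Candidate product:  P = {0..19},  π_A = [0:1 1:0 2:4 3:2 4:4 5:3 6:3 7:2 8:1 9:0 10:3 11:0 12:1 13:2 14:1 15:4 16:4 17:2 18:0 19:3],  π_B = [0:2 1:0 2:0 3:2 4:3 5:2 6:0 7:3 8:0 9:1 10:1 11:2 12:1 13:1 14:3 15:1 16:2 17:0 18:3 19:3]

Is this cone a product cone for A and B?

|A|·|B| = 5·4 = 20;  |P| = 20
Check the pairing map k ↦ (π_A(k), π_B(k)):
  0 : (1,2)
  1 : (0,0)
  2 : (4,0)
  3 : (2,2)
  4 : (4,3)
  5 : (3,2)
  6 : (3,0)
  7 : (2,3)
  8 : (1,0)
  9 : (0,1)
  10 : (3,1)
  11 : (0,2)
  12 : (1,1)
  13 : (2,1)
  14 : (1,3)
  15 : (4,1)
  16 : (4,2)
  17 : (2,0)
  18 : (0,3)
  19 : (3,3)
distinct pairs in image: 20 / 20 needed
  → bijection onto A×B; projections well-typed.

Answer: VALID PRODUCT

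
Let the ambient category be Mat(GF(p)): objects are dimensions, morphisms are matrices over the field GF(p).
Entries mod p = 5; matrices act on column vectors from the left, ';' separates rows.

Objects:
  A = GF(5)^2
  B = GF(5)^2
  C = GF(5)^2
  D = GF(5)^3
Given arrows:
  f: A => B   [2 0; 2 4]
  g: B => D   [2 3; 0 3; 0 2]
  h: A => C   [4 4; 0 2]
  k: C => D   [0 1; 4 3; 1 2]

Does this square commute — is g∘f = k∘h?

Answer: COMMUTES

Derivation:
1) trace f;g:
  e0=[1,0] f=>[2,2] g=>[0,1,4]
  e1=[0,1] f=>[0,4] g=>[2,2,3]
  result₁ = [0 2; 1 2; 4 3]
2) trace h;k:
  e0=[1,0] h=>[4,0] k=>[0,1,4]
  e1=[0,1] h=>[4,2] k=>[2,2,3]
  result₂ = [0 2; 1 2; 4 3]
Equal? YES — commutes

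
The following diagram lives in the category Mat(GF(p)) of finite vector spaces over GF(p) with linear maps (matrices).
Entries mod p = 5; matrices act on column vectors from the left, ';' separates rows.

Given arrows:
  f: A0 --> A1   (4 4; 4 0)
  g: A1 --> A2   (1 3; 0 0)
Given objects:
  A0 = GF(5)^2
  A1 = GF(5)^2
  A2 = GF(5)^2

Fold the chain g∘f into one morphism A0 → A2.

  e0=⟨1,0⟩ f-->⟨4,4⟩ g-->⟨1,0⟩
  e1=⟨0,1⟩ f-->⟨4,0⟩ g-->⟨4,0⟩
composite: (1 4; 0 0)

Answer: (1 4; 0 0)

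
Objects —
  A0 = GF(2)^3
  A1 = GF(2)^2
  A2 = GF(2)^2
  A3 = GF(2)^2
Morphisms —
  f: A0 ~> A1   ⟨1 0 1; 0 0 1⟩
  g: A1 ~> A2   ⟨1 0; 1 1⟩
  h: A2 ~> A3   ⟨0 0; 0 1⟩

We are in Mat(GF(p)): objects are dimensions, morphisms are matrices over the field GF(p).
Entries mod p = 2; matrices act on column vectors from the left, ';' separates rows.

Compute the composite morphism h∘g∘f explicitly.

Answer: ⟨0 0 0; 1 0 0⟩

Trace:
  e0=[1,0,0] f~>[1,0] g~>[1,1] h~>[0,1]
  e1=[0,1,0] f~>[0,0] g~>[0,0] h~>[0,0]
  e2=[0,0,1] f~>[1,1] g~>[1,0] h~>[0,0]
⟦path⟧: ⟨0 0 0; 1 0 0⟩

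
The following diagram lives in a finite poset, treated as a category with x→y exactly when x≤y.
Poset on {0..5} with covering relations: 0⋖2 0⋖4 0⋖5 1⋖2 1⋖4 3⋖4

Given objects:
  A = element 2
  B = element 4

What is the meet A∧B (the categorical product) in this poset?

Lower bounds of A=2 and B=4: {0,1}
  maximal lower bounds 0 and 1 are incomparable: neither 0<=1 nor 1<=0
→ no greatest lower bound exists

Answer: NO MEET EXISTS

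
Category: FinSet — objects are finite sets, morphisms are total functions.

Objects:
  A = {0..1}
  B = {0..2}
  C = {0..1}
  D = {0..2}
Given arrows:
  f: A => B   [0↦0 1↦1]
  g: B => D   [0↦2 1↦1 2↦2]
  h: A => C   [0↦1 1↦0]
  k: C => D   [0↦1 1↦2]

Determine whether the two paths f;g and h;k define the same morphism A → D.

Along f;g (path 1):
  0 f=>0 g=>2
  1 f=>1 g=>1
  ⟦path⟧₁ = [0↦2 1↦1]
Along h;k (path 2):
  0 h=>1 k=>2
  1 h=>0 k=>1
  ⟦path⟧₂ = [0↦2 1↦1]
Equal? YES — commutes

Answer: COMMUTES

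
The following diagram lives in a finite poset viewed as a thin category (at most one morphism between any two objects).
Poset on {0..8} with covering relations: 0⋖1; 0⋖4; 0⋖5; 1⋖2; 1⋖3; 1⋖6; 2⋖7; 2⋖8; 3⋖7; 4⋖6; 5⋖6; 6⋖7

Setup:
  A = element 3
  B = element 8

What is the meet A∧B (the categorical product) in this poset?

Answer: A∧B = 1

Derivation:
{x : x<=A ∧ x<=B} = {0,1}  (A=3, B=8)
  0 <= 1
  1 <= 1
glb = 1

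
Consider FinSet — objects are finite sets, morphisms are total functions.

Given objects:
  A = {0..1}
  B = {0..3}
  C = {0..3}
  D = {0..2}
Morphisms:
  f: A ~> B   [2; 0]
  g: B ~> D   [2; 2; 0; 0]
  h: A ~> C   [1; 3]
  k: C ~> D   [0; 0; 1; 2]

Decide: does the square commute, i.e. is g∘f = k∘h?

Path 1 = f;g:
  0 f~>2 g~>0
  1 f~>0 g~>2
  composite₁ = [0; 2]
Path 2 = h;k:
  0 h~>1 k~>0
  1 h~>3 k~>2
  composite₂ = [0; 2]
Equal? YES — commutes

Answer: COMMUTES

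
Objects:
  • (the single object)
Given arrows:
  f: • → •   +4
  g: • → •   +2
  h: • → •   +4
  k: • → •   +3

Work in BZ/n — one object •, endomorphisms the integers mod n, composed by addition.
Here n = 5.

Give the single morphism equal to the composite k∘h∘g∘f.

Answer: +3

Derivation:
  0 +4≡4 +2≡1 +4≡0 +3≡3  (mod 5)
composite: +3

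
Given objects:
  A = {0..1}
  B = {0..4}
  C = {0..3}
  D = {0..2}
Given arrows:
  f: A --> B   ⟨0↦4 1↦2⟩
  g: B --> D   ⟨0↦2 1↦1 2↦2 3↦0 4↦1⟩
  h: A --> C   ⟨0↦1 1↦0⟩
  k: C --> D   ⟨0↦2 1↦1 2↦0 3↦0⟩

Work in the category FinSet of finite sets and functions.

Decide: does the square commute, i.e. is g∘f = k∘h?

Answer: COMMUTES

Derivation:
1) trace f;g:
  0 f-->4 g-->1
  1 f-->2 g-->2
  result₁ = ⟨0↦1 1↦2⟩
2) trace h;k:
  0 h-->1 k-->1
  1 h-->0 k-->2
  result₂ = ⟨0↦1 1↦2⟩
Equal? equal; square commutes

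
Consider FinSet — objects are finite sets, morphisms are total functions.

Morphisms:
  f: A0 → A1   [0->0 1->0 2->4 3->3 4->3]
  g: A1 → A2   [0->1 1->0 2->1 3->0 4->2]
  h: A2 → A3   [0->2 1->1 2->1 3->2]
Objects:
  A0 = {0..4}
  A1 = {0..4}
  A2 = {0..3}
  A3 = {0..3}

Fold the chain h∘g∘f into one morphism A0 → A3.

Answer: [0->1 1->1 2->1 3->2 4->2]

Work:
  0 f→0 g→1 h→1
  1 f→0 g→1 h→1
  2 f→4 g→2 h→1
  3 f→3 g→0 h→2
  4 f→3 g→0 h→2
composite: [0->1 1->1 2->1 3->2 4->2]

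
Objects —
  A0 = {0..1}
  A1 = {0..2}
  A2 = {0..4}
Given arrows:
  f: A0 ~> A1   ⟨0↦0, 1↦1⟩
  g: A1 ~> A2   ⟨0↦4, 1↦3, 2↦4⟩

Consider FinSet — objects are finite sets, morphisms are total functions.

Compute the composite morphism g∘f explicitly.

  0 f~>0 g~>4
  1 f~>1 g~>3
result: ⟨0↦4, 1↦3⟩

Answer: ⟨0↦4, 1↦3⟩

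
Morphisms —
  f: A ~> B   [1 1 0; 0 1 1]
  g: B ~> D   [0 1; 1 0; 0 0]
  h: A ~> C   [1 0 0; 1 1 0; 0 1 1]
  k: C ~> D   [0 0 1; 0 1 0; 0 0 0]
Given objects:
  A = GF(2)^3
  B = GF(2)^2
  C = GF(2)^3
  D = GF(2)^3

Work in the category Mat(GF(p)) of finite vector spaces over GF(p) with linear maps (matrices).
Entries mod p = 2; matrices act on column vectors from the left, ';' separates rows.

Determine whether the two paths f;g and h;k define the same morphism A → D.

Path 1 = f;g:
  e0=(1,0,0) f~>(1,0) g~>(0,1,0)
  e1=(0,1,0) f~>(1,1) g~>(1,1,0)
  e2=(0,0,1) f~>(0,1) g~>(1,0,0)
  composite₁ = [0 1 1; 1 1 0; 0 0 0]
Path 2 = h;k:
  e0=(1,0,0) h~>(1,1,0) k~>(0,1,0)
  e1=(0,1,0) h~>(0,1,1) k~>(1,1,0)
  e2=(0,0,1) h~>(0,0,1) k~>(1,0,0)
  composite₂ = [0 1 1; 1 1 0; 0 0 0]
Equal? same morphism ✓

Answer: COMMUTES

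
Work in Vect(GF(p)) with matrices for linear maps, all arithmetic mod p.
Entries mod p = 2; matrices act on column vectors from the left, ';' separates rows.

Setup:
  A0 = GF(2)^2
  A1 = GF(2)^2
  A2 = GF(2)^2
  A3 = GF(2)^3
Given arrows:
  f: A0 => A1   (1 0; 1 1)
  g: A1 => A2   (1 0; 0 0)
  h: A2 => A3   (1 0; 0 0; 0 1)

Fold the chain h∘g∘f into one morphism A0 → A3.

  e0=[1,0] f=>[1,1] g=>[1,0] h=>[1,0,0]
  e1=[0,1] f=>[0,1] g=>[0,0] h=>[0,0,0]
result: (1 0; 0 0; 0 0)

Answer: (1 0; 0 0; 0 0)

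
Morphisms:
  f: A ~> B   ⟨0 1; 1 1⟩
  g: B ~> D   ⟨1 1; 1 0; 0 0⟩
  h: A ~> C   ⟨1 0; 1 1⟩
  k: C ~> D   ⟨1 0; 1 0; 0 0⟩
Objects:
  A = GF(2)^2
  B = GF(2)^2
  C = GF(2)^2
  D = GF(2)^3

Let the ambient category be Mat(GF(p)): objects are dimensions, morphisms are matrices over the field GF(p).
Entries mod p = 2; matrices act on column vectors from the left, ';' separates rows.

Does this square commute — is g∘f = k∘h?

1) trace f;g:
  e0=(1,0) f~>(0,1) g~>(1,0,0)
  e1=(0,1) f~>(1,1) g~>(0,1,0)
  ⟦path⟧₁ = ⟨1 0; 0 1; 0 0⟩
2) trace h;k:
  e0=(1,0) h~>(1,1) k~>(1,1,0)
  e1=(0,1) h~>(0,1) k~>(0,0,0)
  ⟦path⟧₂ = ⟨1 0; 1 0; 0 0⟩
Equal? differ; not commutative

Answer: DOES NOT COMMUTE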